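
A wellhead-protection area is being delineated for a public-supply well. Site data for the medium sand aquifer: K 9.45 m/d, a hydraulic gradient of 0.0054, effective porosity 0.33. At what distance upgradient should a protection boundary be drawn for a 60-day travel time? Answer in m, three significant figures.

Darcy flux q = K·i = 9.45 × 0.0054 = 0.05103 m/d
Average linear velocity = 0.05103 / 0.33 = 0.1546 m/d
L = v × T = 0.1546 × 60 = 9.278 m

9.28 m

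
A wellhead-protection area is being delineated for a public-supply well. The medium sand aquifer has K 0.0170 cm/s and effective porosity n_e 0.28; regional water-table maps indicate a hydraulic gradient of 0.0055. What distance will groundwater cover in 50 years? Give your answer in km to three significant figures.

5.27 km

K = 0.0170 cm/s × 864 = 14.69 m/d
Darcy flux q = K·i = 14.69 × 0.0055 = 0.08078 m/d
v = Ki/n = 14.69·0.0055/0.28 = 0.2885 m/d
T = 50 yr × 365 = 18250 d
L = v × T = 0.2885 × 18250 = 5265 m
   = 5.27 km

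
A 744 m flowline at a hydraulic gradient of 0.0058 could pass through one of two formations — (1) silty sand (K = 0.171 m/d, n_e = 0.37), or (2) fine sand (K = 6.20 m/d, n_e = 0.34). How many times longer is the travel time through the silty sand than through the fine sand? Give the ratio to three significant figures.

39.5

Unit 1 (silty sand): v = 0.171×0.0058/0.37 = 0.002681 m/d, t = 744/0.002681 = 277600 d
Unit 2 (fine sand): v = 6.20×0.0058/0.34 = 0.1058 m/d, t = 744/0.1058 = 7034 d
t(silty sand) / t(fine sand) = 277600/7034 = 39.5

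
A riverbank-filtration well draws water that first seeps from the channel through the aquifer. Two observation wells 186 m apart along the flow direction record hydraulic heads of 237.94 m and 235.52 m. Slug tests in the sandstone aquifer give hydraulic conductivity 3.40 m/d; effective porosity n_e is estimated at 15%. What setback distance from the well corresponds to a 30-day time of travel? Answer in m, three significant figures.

8.85 m

Hydraulic gradient i = (237.94 − 235.52) / 186 = 2.42 / 186 = 0.01301
q = Ki = 3.40 × 0.01301 = 0.04424 m/d
v = Ki/n = 3.40·0.01301/0.15 = 0.2949 m/d
L = v × T = 0.2949 × 30 = 8.847 m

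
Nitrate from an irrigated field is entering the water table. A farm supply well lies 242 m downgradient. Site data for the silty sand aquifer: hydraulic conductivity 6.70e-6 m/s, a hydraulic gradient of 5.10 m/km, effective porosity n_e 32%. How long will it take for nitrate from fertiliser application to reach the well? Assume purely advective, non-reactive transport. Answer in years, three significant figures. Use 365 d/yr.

71.9 years

K = 6.70e-6 m/s × 86400 s/d = 0.5789 m/d
q = Ki = 0.5789 × 0.0051 = 0.002952 m/d
Average linear velocity = 0.002952 / 0.32 = 0.009226 m/d
t = L / v = 242 / 0.009226 = 26230 d
   = 26230 / 365 = 71.9 yr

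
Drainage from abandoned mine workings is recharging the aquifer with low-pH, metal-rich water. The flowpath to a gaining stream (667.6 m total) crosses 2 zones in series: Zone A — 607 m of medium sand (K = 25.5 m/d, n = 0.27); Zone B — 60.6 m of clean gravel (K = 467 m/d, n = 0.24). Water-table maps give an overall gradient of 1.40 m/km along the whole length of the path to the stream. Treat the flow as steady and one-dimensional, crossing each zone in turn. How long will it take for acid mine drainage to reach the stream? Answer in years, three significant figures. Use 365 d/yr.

12.5 years

For zones in series the flux q is common to all zones; the equivalent conductivity is the harmonic (thickness-weighted) mean, K_eq = L_total / Σ(L_j/K_j).
Σ(L/K) = 607/25.5 + 60.6/467 = 23.80 + 0.1298 = 23.93 d
K_eq = L_total / Σ(L/K) = 667.6 / 23.93 = 27.89 m/d
q = K_eq · i = 27.89 × 0.0014 = 0.03905 m/d (same in every zone)
Zone A: v = q/n = 0.03905/0.27 = 0.1446 m/d → t_A = 607/0.1446 = 4197 d
Zone B: v = q/n = 0.03905/0.24 = 0.1627 m/d → t_B = 60.6/0.1627 = 372.4 d
Total t = 4197 + 372.4 = 4569 d
   = 4569 / 365 = 12.5 yr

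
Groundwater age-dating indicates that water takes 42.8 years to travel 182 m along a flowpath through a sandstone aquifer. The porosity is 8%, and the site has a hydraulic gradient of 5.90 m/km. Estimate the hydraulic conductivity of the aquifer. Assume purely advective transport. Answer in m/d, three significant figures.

t = 42.8 years = 15620 d
v = L / t = 182 / 15620 = 0.01165 m/d
K = v · n / i = 0.01165 × 0.08 / 0.0059 = 0.158 m/d

0.158 m/d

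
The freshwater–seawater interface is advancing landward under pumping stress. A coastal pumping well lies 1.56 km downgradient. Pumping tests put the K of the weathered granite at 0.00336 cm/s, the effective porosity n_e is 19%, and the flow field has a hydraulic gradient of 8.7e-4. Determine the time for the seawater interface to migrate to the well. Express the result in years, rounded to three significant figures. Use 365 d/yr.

K = 0.00336 cm/s × 864 = 2.903 m/d
Specific discharge q = 2.903 × 8.7e-4 = 0.002526 m/d
Seepage velocity v = q / n = 0.002526 / 0.19 = 0.01329 m/d
L = 1.56 km = 1560 m
t = L / v = 1560 / 0.01329 = 117400 d
   = 117400 / 365 = 322 yr

322 years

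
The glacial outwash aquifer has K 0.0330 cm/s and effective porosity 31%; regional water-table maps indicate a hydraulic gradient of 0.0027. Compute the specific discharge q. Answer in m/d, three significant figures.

K = 0.0330 cm/s × 864 = 28.51 m/d
Specific discharge q = 28.51 × 0.0027 = 0.07698 m/d

0.0770 m/d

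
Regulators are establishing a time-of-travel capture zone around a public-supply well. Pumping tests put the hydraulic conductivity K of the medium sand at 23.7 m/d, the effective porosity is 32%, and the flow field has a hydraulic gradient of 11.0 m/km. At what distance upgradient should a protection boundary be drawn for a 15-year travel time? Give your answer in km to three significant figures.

Darcy flux q = K·i = 23.7 × 0.011 = 0.2607 m/d
Seepage velocity v = q / n = 0.2607 / 0.32 = 0.8147 m/d
T = 15 yr × 365 = 5475 d
L = v × T = 0.8147 × 5475 = 4460 m
   = 4.46 km

4.46 km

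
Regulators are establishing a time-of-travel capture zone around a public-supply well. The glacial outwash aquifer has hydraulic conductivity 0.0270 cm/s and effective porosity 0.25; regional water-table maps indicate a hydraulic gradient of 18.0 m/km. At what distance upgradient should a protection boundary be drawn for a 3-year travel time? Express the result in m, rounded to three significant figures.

K = 0.0270 cm/s × 864 = 23.33 m/d
q = Ki = 23.33 × 0.018 = 0.4199 m/d
v = Ki/n = 23.33·0.018/0.25 = 1.680 m/d
T = 3 yr × 365 = 1095 d
L = v × T = 1.680 × 1095 = 1839 m

1840 m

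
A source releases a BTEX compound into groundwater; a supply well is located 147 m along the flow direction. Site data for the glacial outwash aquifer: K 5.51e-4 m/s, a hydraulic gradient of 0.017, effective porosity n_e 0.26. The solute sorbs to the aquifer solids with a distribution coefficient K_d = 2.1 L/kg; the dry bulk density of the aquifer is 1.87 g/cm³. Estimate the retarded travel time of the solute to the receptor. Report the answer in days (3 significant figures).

761 days

K = 5.51e-4 m/s × 86400 s/d = 47.61 m/d
Darcy flux q = K·i = 47.61 × 0.017 = 0.8093 m/d
v = Ki/n = 47.61·0.017/0.26 = 3.113 m/d
Retardation R = 1 + ρ_b·K_d/n = 1 + 1.87×2.1/0.26 = 16.10
Contaminant velocity v_c = v/R = 3.113/16.10 = 0.1933 m/d
t = L/v_c = 147/0.1933 = 760.5 d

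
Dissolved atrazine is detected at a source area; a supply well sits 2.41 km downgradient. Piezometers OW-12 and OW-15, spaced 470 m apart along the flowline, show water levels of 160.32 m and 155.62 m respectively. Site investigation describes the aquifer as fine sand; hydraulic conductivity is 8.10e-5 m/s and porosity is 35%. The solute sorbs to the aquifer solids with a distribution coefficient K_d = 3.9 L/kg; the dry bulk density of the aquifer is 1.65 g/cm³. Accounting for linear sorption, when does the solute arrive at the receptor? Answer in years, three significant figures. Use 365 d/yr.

Hydraulic gradient i = (160.32 − 155.62) / 470 = 4.70 / 470 = 0.01000
K = 8.10e-5 m/s × 86400 s/d = 6.998 m/d
Darcy flux q = K·i = 6.998 × 0.01000 = 0.06998 m/d
v_s = q/n_e = 0.06998/0.35 = 0.2000 m/d
Retardation R = 1 + ρ_b·K_d/n = 1 + 1.65×3.9/0.35 = 19.39
Contaminant velocity v_c = v/R = 0.2000/19.39 = 0.01031 m/d
L = 2.41 km = 2410 m
t = L/v_c = 2410/0.01031 = 233700 d
   = 233700/365 = 640 yr

640 years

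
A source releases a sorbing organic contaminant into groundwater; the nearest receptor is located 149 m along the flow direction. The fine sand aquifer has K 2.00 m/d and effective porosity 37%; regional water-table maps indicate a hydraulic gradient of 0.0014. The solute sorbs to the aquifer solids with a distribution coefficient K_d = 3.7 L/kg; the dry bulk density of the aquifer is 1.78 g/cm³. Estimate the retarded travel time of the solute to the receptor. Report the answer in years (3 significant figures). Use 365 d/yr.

1010 years

q = Ki = 2.00 × 0.0014 = 0.002800 m/d
v_s = q/n_e = 0.002800/0.37 = 0.007568 m/d
Retardation R = 1 + ρ_b·K_d/n = 1 + 1.78×3.7/0.37 = 18.80
Contaminant velocity v_c = v/R = 0.007568/18.80 = 4.025e-4 m/d
t = L/v_c = 149/4.025e-4 = 370200 d
   = 370200/365 = 1010 yr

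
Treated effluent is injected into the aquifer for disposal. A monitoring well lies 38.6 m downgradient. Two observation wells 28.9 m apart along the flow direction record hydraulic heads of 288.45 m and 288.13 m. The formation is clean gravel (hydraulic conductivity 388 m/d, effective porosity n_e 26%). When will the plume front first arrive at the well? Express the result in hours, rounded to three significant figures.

56.1 hours

Hydraulic gradient i = (288.45 − 288.13) / 28.9 = 0.32 / 28.9 = 0.01107
Specific discharge q = 388 × 0.01107 = 4.296 m/d
v = Ki/n = 388·0.01107/0.26 = 16.52 m/d
t = L / v = 38.6 / 16.52 = 2.336 d
   = 2.336 × 24 = 56.1 h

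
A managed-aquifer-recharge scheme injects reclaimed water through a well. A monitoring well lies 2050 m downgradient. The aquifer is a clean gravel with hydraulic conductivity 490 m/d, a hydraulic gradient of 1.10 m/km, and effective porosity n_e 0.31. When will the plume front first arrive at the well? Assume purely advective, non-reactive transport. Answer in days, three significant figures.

1180 days

Specific discharge q = 490 × 0.0011 = 0.5390 m/d
v = Ki/n = 490·0.0011/0.31 = 1.739 m/d
t = L / v = 2050 / 1.739 = 1179 d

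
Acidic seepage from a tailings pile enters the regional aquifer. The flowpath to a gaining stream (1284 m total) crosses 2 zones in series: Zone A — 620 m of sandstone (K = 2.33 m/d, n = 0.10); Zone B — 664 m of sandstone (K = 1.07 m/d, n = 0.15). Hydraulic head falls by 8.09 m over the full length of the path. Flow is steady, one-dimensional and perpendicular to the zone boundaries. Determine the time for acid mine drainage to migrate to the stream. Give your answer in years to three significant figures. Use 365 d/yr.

48.5 years

Continuity: the same q passes through each zone, so ΔH = q·Σ(L_j/K_j) — the zones act as resistances in series.
Σ(L/K) = 620/2.33 + 664/1.07 = 266.1 + 620.6 = 886.7 d
q = ΔH / Σ(L/K) = 8.09 / 886.7 = 0.009124 m/d (same in every zone)
Zone A: v = q/n = 0.009124/0.10 = 0.09124 m/d → t_A = 620/0.09124 = 6795 d
Zone B: v = q/n = 0.009124/0.15 = 0.06083 m/d → t_B = 664/0.06083 = 10920 d
Total t = 6795 + 10920 = 17710 d
   = 17710 / 365 = 48.5 yr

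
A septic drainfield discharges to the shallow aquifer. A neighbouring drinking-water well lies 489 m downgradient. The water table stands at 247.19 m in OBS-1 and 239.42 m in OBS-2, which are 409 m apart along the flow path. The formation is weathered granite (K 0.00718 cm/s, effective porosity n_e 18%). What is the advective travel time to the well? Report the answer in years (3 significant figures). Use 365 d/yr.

Hydraulic gradient i = (247.19 − 239.42) / 409 = 7.77 / 409 = 0.01900
K = 0.00718 cm/s × 864 = 6.204 m/d
q = Ki = 6.204 × 0.01900 = 0.1179 m/d
Average linear velocity = 0.1179 / 0.18 = 0.6547 m/d
t = L / v = 489 / 0.6547 = 746.9 d
   = 746.9 / 365 = 2.05 yr

2.05 years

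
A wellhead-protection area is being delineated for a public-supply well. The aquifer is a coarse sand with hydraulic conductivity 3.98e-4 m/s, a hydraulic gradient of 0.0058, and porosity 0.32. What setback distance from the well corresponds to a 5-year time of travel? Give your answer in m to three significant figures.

K = 3.98e-4 m/s × 86400 s/d = 34.39 m/d
q = Ki = 34.39 × 0.0058 = 0.1994 m/d
v = Ki/n = 34.39·0.0058/0.32 = 0.6233 m/d
T = 5 yr × 365 = 1825 d
L = v × T = 0.6233 × 1825 = 1137 m

1140 m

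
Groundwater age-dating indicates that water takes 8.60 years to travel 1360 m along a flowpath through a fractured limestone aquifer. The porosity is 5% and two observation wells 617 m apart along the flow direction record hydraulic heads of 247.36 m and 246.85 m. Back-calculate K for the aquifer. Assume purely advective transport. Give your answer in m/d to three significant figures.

Hydraulic gradient i = (247.36 − 246.85) / 617 = 0.51 / 617 = 8.266e-4
t = 8.60 years = 3139 d
v = L / t = 1360 / 3139 = 0.4333 m/d
K = v · n / i = 0.4333 × 0.05 / 8.266e-4 = 26.2 m/d

26.2 m/d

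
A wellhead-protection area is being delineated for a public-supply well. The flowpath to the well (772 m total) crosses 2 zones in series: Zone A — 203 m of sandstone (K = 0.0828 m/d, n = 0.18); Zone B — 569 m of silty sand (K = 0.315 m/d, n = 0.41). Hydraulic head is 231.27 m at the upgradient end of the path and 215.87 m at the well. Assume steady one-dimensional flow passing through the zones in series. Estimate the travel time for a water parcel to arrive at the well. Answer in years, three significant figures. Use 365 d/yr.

Total head drop ΔH = 231.27 − 215.87 = 15.40 m
Steady 1-D flow in series ⇒ the Darcy flux q is identical in every zone and the zone head losses add (resistances L/K in series).
Σ(L/K) = 203/0.0828 + 569/0.315 = 2452 + 1806 = 4258 d
q = ΔH / Σ(L/K) = 15.40 / 4258 = 0.003617 m/d (same in every zone)
Zone A: v = q/n = 0.003617/0.18 = 0.02009 m/d → t_A = 203/0.02009 = 10100 d
Zone B: v = q/n = 0.003617/0.41 = 0.008821 m/d → t_B = 569/0.008821 = 64500 d
Total t = 10100 + 64500 = 74610 d
   = 74610 / 365 = 204 yr

204 years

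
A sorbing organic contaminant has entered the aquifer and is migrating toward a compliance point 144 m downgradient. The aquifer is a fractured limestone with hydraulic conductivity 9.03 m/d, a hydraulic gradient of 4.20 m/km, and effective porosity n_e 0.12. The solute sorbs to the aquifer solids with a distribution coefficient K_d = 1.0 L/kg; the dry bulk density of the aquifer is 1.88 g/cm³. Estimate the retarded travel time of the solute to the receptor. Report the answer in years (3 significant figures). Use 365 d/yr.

q = Ki = 9.03 × 0.0042 = 0.03793 m/d
v = Ki/n = 9.03·0.0042/0.12 = 0.3160 m/d
Retardation R = 1 + ρ_b·K_d/n = 1 + 1.88×1.0/0.12 = 16.67
Contaminant velocity v_c = v/R = 0.3160/16.67 = 0.01896 m/d
t = L/v_c = 144/0.01896 = 7594 d
   = 7594/365 = 20.8 yr

20.8 years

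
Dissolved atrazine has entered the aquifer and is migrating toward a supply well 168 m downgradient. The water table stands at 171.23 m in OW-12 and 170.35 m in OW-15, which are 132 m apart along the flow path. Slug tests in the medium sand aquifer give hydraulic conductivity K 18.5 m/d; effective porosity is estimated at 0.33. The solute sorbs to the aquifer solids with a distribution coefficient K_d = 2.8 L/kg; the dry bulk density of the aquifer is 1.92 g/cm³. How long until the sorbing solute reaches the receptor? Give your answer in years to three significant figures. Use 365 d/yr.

Hydraulic gradient i = (171.23 − 170.35) / 132 = 0.88 / 132 = 0.006667
Darcy flux q = K·i = 18.5 × 0.006667 = 0.1233 m/d
Average linear velocity = 0.1233 / 0.33 = 0.3737 m/d
Retardation R = 1 + ρ_b·K_d/n = 1 + 1.92×2.8/0.33 = 17.29
Contaminant velocity v_c = v/R = 0.3737/17.29 = 0.02161 m/d
t = L/v_c = 168/0.02161 = 7772 d
   = 7772/365 = 21.3 yr

21.3 years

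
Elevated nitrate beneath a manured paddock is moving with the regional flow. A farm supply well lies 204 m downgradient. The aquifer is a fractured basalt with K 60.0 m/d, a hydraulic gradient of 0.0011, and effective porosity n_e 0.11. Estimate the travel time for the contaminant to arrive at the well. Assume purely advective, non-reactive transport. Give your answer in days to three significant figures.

340 days

q = Ki = 60.0 × 0.0011 = 0.06600 m/d
Average linear velocity = 0.06600 / 0.11 = 0.6000 m/d
t = L / v = 204 / 0.6000 = 340.0 d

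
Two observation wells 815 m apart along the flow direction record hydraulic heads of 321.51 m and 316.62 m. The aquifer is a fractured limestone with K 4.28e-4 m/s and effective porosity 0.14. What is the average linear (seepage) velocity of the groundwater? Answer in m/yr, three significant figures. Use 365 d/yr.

Hydraulic gradient i = (321.51 − 316.62) / 815 = 4.89 / 815 = 0.006000
K = 4.28e-4 m/s × 86400 s/d = 36.98 m/d
Darcy flux q = K·i = 36.98 × 0.006000 = 0.2219 m/d
v = Ki/n = 36.98·0.006000/0.14 = 1.585 m/d
   = 1.585 × 365 = 578 m/yr

578 m/yr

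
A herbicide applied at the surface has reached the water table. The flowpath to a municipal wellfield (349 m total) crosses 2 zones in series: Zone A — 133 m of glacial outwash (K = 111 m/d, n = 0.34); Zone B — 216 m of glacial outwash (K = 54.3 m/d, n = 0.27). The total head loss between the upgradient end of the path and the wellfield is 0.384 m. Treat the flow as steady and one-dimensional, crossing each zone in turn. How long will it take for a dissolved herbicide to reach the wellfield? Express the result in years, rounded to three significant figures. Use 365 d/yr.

Continuity: the same q passes through each zone, so ΔH = q·Σ(L_j/K_j) — the zones act as resistances in series.
Σ(L/K) = 133/111 + 216/54.3 = 1.198 + 3.978 = 5.176 d
q = ΔH / Σ(L/K) = 0.384 / 5.176 = 0.07419 m/d (same in every zone)
Zone A: v = q/n = 0.07419/0.34 = 0.2182 m/d → t_A = 133/0.2182 = 609.5 d
Zone B: v = q/n = 0.07419/0.27 = 0.2748 m/d → t_B = 216/0.2748 = 786.1 d
Total t = 609.5 + 786.1 = 1396 d
   = 1396 / 365 = 3.82 yr

3.82 years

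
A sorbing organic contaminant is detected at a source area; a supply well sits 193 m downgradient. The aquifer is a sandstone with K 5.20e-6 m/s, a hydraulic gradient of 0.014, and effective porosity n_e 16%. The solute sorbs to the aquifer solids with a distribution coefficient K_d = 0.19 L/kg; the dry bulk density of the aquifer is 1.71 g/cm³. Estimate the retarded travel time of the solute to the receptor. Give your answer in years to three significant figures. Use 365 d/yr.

K = 5.20e-6 m/s × 86400 s/d = 0.4493 m/d
Specific discharge q = 0.4493 × 0.014 = 0.006290 m/d
Average linear velocity = 0.006290 / 0.16 = 0.03931 m/d
Retardation R = 1 + ρ_b·K_d/n = 1 + 1.71×0.19/0.16 = 3.031
Contaminant velocity v_c = v/R = 0.03931/3.031 = 0.01297 m/d
t = L/v_c = 193/0.01297 = 14880 d
   = 14880/365 = 40.8 yr

40.8 years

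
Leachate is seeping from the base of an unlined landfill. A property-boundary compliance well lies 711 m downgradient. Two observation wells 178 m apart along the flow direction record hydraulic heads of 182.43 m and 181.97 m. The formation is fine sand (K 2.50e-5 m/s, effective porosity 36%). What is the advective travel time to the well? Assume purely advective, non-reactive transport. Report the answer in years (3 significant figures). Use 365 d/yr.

126 years

Hydraulic gradient i = (182.43 − 181.97) / 178 = 0.46 / 178 = 0.002584
K = 2.50e-5 m/s × 86400 s/d = 2.160 m/d
Darcy flux q = K·i = 2.160 × 0.002584 = 0.005582 m/d
Seepage velocity v = q / n = 0.005582 / 0.36 = 0.01551 m/d
t = L / v = 711 / 0.01551 = 45850 d
   = 45850 / 365 = 126 yr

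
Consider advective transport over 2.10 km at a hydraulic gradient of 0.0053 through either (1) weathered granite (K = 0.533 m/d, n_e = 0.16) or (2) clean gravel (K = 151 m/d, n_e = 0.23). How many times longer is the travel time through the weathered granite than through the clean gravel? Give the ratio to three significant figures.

Unit 1 (weathered granite): v = 0.533×0.0053/0.16 = 0.01766 m/d, t = 2100/0.01766 = 118900 d
Unit 2 (clean gravel): v = 151×0.0053/0.23 = 3.480 m/d, t = 2100/3.480 = 603.5 d
t(weathered granite) / t(clean gravel) = 118900/603.5 = 197

197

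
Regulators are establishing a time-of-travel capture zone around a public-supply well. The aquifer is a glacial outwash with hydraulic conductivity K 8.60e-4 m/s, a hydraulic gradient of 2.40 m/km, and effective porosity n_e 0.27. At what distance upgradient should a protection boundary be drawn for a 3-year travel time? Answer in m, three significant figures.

K = 8.60e-4 m/s × 86400 s/d = 74.30 m/d
Darcy flux q = K·i = 74.30 × 0.0024 = 0.1783 m/d
Average linear velocity = 0.1783 / 0.27 = 0.6605 m/d
T = 3 yr × 365 = 1095 d
L = v × T = 0.6605 × 1095 = 723.2 m

723 m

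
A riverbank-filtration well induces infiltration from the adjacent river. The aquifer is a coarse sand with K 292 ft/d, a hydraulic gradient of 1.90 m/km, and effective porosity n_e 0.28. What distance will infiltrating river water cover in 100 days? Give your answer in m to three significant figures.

60.4 m

K = 292 ft/d × 0.3048 = 89.00 m/d
Specific discharge q = 89.00 × 0.0019 = 0.1691 m/d
v_s = q/n_e = 0.1691/0.28 = 0.6039 m/d
L = v × T = 0.6039 × 100 = 60.39 m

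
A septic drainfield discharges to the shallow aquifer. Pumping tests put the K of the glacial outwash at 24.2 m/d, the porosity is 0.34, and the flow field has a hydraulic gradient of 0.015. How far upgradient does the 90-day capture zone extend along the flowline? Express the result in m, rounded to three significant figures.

q = Ki = 24.2 × 0.015 = 0.3630 m/d
Seepage velocity v = q / n = 0.3630 / 0.34 = 1.068 m/d
L = v × T = 1.068 × 90 = 96.09 m

96.1 m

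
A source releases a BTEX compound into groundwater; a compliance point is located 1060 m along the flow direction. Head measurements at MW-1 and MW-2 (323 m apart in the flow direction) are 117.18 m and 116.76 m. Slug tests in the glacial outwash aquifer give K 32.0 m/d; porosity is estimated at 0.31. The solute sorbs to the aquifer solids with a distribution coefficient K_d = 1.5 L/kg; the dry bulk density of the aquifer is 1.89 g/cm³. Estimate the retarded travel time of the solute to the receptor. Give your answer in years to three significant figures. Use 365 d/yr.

Hydraulic gradient i = (117.18 − 116.76) / 323 = 0.42 / 323 = 0.001300
Darcy flux q = K·i = 32.0 × 0.001300 = 0.04161 m/d
v = Ki/n = 32.0·0.001300/0.31 = 0.1342 m/d
Retardation R = 1 + ρ_b·K_d/n = 1 + 1.89×1.5/0.31 = 10.15
Contaminant velocity v_c = v/R = 0.1342/10.15 = 0.01323 m/d
t = L/v_c = 1060/0.01323 = 80120 d
   = 80120/365 = 220 yr

220 years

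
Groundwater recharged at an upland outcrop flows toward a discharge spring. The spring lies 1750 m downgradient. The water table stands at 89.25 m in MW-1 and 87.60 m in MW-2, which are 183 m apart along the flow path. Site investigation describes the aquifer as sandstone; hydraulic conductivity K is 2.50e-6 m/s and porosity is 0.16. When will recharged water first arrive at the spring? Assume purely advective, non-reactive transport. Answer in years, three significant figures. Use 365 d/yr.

Hydraulic gradient i = (89.25 − 87.60) / 183 = 1.65 / 183 = 0.009016
K = 2.50e-6 m/s × 86400 s/d = 0.2160 m/d
Darcy flux q = K·i = 0.2160 × 0.009016 = 0.001948 m/d
Average linear velocity = 0.001948 / 0.16 = 0.01217 m/d
t = L / v = 1750 / 0.01217 = 143800 d
   = 143800 / 365 = 394 yr

394 years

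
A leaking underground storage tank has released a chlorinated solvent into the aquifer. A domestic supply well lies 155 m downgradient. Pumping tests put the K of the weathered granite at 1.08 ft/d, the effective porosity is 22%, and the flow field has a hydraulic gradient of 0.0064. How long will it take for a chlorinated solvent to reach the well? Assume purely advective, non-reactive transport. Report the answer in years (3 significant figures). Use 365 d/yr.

K = 1.08 ft/d × 0.3048 = 0.3292 m/d
Darcy flux q = K·i = 0.3292 × 0.0064 = 0.002107 m/d
v = Ki/n = 0.3292·0.0064/0.22 = 0.009576 m/d
t = L / v = 155 / 0.009576 = 16190 d
   = 16190 / 365 = 44.3 yr

44.3 years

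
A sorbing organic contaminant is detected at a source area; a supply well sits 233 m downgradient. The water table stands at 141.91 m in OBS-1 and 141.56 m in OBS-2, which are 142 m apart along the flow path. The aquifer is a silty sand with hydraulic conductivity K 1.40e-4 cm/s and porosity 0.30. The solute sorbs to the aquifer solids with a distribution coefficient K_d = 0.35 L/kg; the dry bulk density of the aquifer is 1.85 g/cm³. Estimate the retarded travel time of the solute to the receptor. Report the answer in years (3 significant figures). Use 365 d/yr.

Hydraulic gradient i = (141.91 − 141.56) / 142 = 0.35 / 142 = 0.002465
K = 1.40e-4 cm/s × 864 = 0.1210 m/d
q = Ki = 0.1210 × 0.002465 = 2.981e-4 m/d
v_s = q/n_e = 2.981e-4/0.30 = 9.938e-4 m/d
Retardation R = 1 + ρ_b·K_d/n = 1 + 1.85×0.35/0.30 = 3.158
Contaminant velocity v_c = v/R = 9.938e-4/3.158 = 3.147e-4 m/d
t = L/v_c = 233/3.147e-4 = 740500 d
   = 740500/365 = 2030 yr

2030 years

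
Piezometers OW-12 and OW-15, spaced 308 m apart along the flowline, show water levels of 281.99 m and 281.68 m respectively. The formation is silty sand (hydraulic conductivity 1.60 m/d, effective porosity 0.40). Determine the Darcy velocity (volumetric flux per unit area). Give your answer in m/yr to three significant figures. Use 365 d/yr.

Hydraulic gradient i = (281.99 − 281.68) / 308 = 0.31 / 308 = 0.001006
Darcy flux q = K·i = 1.60 × 0.001006 = 0.001610 m/d
   = 0.001610 × 365 = 0.588 m/yr

0.588 m/yr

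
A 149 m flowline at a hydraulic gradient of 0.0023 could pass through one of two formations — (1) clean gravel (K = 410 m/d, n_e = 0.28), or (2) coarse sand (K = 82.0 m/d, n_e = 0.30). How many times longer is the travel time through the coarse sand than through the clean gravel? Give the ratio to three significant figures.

Unit 1 (clean gravel): v = 410×0.0023/0.28 = 3.368 m/d, t = 149/3.368 = 44.24 d
Unit 2 (coarse sand): v = 82.0×0.0023/0.30 = 0.6287 m/d, t = 149/0.6287 = 237.0 d
t(coarse sand) / t(clean gravel) = 237.0/44.24 = 5.36

5.36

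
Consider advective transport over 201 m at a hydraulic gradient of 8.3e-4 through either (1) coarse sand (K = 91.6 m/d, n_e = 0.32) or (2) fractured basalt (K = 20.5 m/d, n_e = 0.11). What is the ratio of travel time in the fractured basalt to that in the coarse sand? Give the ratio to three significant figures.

Unit 1 (coarse sand): v = 91.6×8.3e-4/0.32 = 0.2376 m/d, t = 201/0.2376 = 846.0 d
Unit 2 (fractured basalt): v = 20.5×8.3e-4/0.11 = 0.1547 m/d, t = 201/0.1547 = 1299 d
t(fractured basalt) / t(coarse sand) = 1299/846.0 = 1.54

1.54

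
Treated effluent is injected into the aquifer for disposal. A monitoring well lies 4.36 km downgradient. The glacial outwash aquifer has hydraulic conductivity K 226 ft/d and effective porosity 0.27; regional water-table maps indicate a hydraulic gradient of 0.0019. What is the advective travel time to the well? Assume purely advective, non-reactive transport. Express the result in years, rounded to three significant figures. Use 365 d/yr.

24.6 years

K = 226 ft/d × 0.3048 = 68.88 m/d
Specific discharge q = 68.88 × 0.0019 = 0.1309 m/d
v_s = q/n_e = 0.1309/0.27 = 0.4847 m/d
L = 4.36 km = 4360 m
t = L / v = 4360 / 0.4847 = 8994 d
   = 8994 / 365 = 24.6 yr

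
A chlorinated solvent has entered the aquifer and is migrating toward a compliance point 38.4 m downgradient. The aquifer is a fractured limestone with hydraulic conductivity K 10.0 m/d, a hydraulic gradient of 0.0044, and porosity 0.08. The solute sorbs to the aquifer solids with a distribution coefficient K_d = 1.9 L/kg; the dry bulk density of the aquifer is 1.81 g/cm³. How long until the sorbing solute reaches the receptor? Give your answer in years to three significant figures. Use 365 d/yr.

8.41 years

Specific discharge q = 10.0 × 0.0044 = 0.04400 m/d
Average linear velocity = 0.04400 / 0.08 = 0.5500 m/d
Retardation R = 1 + ρ_b·K_d/n = 1 + 1.81×1.9/0.08 = 43.99
Contaminant velocity v_c = v/R = 0.5500/43.99 = 0.01250 m/d
t = L/v_c = 38.4/0.01250 = 3071 d
   = 3071/365 = 8.41 yr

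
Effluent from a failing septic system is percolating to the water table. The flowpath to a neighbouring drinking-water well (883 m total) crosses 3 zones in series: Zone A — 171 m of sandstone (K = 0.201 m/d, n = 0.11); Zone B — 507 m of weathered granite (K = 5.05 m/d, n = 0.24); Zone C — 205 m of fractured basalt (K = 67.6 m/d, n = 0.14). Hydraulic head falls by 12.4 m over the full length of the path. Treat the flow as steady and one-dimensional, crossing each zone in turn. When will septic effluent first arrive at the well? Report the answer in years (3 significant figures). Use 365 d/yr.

Steady 1-D flow in series ⇒ the Darcy flux q is identical in every zone and the zone head losses add (resistances L/K in series).
Σ(L/K) = 171/0.201 + 507/5.05 + 205/67.6 = 850.7 + 100.4 + 3.033 = 954.2 d
q = ΔH / Σ(L/K) = 12.4 / 954.2 = 0.01300 m/d (same in every zone)
Zone A: v = q/n = 0.01300/0.11 = 0.1181 m/d → t_A = 171/0.1181 = 1447 d
Zone B: v = q/n = 0.01300/0.24 = 0.05415 m/d → t_B = 507/0.05415 = 9363 d
Zone C: v = q/n = 0.01300/0.14 = 0.09283 m/d → t_C = 205/0.09283 = 2208 d
Total t = 1447 + 9363 + 2208 = 13020 d
   = 13020 / 365 = 35.7 yr

35.7 years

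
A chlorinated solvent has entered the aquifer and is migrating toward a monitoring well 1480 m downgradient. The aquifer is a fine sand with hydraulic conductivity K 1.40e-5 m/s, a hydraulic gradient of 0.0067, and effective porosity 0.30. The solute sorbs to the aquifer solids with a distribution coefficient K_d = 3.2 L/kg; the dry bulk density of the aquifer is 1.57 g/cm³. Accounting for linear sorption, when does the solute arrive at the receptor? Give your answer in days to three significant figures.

972000 days

K = 1.40e-5 m/s × 86400 s/d = 1.210 m/d
q = Ki = 1.210 × 0.0067 = 0.008104 m/d
Average linear velocity = 0.008104 / 0.30 = 0.02701 m/d
Retardation R = 1 + ρ_b·K_d/n = 1 + 1.57×3.2/0.30 = 17.75
Contaminant velocity v_c = v/R = 0.02701/17.75 = 0.001522 m/d
t = L/v_c = 1480/0.001522 = 972300 d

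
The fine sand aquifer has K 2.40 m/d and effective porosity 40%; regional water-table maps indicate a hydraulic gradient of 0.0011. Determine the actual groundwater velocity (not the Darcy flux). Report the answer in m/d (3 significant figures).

Darcy flux q = K·i = 2.40 × 0.0011 = 0.002640 m/d
Average linear velocity = 0.002640 / 0.40 = 0.006600 m/d

0.00660 m/d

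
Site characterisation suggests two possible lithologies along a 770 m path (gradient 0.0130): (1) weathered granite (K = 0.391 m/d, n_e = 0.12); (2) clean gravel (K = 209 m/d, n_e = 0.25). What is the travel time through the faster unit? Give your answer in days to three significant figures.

70.9 days

Unit 1 (weathered granite): v = 0.391×0.013/0.12 = 0.04236 m/d, t = 770/0.04236 = 18180 d
Unit 2 (clean gravel): v = 209×0.013/0.25 = 10.87 m/d, t = 770/10.87 = 70.85 d
Faster unit: t = 70.9 d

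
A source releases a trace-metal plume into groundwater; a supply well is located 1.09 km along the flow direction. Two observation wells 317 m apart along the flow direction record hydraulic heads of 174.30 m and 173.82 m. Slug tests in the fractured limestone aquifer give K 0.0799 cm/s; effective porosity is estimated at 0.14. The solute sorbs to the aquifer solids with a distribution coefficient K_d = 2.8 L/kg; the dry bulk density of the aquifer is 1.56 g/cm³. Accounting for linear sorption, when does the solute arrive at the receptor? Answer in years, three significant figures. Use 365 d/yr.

Hydraulic gradient i = (174.30 − 173.82) / 317 = 0.48 / 317 = 0.001514
K = 0.0799 cm/s × 864 = 69.03 m/d
Specific discharge q = 69.03 × 0.001514 = 0.1045 m/d
v_s = q/n_e = 0.1045/0.14 = 0.7466 m/d
Retardation R = 1 + ρ_b·K_d/n = 1 + 1.56×2.8/0.14 = 32.20
Contaminant velocity v_c = v/R = 0.7466/32.20 = 0.02319 m/d
L = 1.09 km = 1090 m
t = L/v_c = 1090/0.02319 = 47010 d
   = 47010/365 = 129 yr

129 years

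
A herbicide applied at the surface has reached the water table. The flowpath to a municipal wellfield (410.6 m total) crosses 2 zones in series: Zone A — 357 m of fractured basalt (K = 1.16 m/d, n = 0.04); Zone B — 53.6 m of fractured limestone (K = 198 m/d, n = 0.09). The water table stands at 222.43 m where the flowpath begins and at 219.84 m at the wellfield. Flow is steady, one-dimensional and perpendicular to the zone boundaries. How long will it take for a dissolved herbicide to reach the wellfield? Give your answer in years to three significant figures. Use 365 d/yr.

6.22 years

Total head drop ΔH = 222.43 − 219.84 = 2.59 m
Continuity: the same q passes through each zone, so ΔH = q·Σ(L_j/K_j) — the zones act as resistances in series.
Σ(L/K) = 357/1.16 + 53.6/198 = 307.8 + 0.2707 = 308.0 d
q = ΔH / Σ(L/K) = 2.59 / 308.0 = 0.008408 m/d (same in every zone)
Zone A: v = q/n = 0.008408/0.04 = 0.2102 m/d → t_A = 357/0.2102 = 1698 d
Zone B: v = q/n = 0.008408/0.09 = 0.09343 m/d → t_B = 53.6/0.09343 = 573.7 d
Total t = 1698 + 573.7 = 2272 d
   = 2272 / 365 = 6.22 yr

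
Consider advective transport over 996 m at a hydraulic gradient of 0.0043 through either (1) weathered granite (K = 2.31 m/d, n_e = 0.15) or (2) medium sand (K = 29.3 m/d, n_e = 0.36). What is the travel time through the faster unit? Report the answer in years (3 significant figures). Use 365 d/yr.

Unit 1 (weathered granite): v = 2.31×0.0043/0.15 = 0.06622 m/d, t = 996/0.06622 = 15040 d
Unit 2 (medium sand): v = 29.3×0.0043/0.36 = 0.3500 m/d, t = 996/0.3500 = 2846 d
Faster: 2846 d / 365 = 7.80 yr

7.80 years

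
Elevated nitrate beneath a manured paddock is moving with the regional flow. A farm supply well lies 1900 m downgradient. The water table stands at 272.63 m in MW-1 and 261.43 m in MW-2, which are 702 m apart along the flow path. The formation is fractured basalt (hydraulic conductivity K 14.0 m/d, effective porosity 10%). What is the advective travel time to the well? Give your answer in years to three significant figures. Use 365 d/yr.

Hydraulic gradient i = (272.63 − 261.43) / 702 = 11.20 / 702 = 0.01595
Specific discharge q = 14.0 × 0.01595 = 0.2234 m/d
v = Ki/n = 14.0·0.01595/0.10 = 2.234 m/d
t = L / v = 1900 / 2.234 = 850.6 d
   = 850.6 / 365 = 2.33 yr

2.33 years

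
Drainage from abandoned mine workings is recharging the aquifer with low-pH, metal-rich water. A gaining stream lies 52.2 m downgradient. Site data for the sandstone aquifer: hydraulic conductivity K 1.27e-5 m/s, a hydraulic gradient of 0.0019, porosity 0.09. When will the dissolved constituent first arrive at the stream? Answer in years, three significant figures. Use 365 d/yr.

K = 1.27e-5 m/s × 86400 s/d = 1.097 m/d
Darcy flux q = K·i = 1.097 × 0.0019 = 0.002085 m/d
Seepage velocity v = q / n = 0.002085 / 0.09 = 0.02316 m/d
t = L / v = 52.2 / 0.02316 = 2253 d
   = 2253 / 365 = 6.17 yr

6.17 years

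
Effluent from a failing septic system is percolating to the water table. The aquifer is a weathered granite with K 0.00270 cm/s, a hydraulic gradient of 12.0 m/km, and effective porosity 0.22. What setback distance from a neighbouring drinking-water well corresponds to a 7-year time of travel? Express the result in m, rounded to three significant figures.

K = 0.00270 cm/s × 864 = 2.333 m/d
q = Ki = 2.333 × 0.012 = 0.02799 m/d
Average linear velocity = 0.02799 / 0.22 = 0.1272 m/d
T = 7 yr × 365 = 2555 d
L = v × T = 0.1272 × 2555 = 325.1 m

325 m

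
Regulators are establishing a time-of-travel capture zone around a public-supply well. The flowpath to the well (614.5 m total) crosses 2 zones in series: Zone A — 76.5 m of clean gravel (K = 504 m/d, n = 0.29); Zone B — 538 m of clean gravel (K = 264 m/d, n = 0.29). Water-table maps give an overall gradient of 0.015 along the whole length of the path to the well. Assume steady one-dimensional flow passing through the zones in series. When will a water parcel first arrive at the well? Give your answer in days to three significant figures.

42.3 days

Steady 1-D flow in series ⇒ the Darcy flux q is identical in every zone and the zone head losses add (resistances L/K in series).
Σ(L/K) = 76.5/504 + 538/264 = 0.1518 + 2.038 = 2.190 d
K_eq = L_total / Σ(L/K) = 614.5 / 2.190 = 280.6 m/d
q = K_eq · i = 280.6 × 0.015 = 4.210 m/d (same in every zone)
Zone A: v = q/n = 4.210/0.29 = 14.52 m/d → t_A = 76.5/14.52 = 5.270 d
Zone B: v = q/n = 4.210/0.29 = 14.52 m/d → t_B = 538/14.52 = 37.06 d
Total t = 5.270 + 37.06 = 42.33 d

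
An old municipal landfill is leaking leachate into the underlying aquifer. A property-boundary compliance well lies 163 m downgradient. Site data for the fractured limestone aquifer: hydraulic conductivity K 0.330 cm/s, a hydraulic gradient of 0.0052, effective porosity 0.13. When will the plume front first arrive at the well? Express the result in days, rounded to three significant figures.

14.3 days

K = 0.330 cm/s × 864 = 285.1 m/d
Specific discharge q = 285.1 × 0.0052 = 1.483 m/d
v = Ki/n = 285.1·0.0052/0.13 = 11.40 m/d
t = L / v = 163 / 11.40 = 14.29 d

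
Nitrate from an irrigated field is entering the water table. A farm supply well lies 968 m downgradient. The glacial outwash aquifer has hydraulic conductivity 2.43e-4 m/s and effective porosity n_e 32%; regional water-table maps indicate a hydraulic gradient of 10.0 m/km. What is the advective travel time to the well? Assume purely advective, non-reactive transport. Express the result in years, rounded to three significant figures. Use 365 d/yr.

K = 2.43e-4 m/s × 86400 s/d = 21.00 m/d
q = Ki = 21.00 × 0.010 = 0.2100 m/d
v = Ki/n = 21.00·0.010/0.32 = 0.6561 m/d
t = L / v = 968 / 0.6561 = 1475 d
   = 1475 / 365 = 4.04 yr

4.04 years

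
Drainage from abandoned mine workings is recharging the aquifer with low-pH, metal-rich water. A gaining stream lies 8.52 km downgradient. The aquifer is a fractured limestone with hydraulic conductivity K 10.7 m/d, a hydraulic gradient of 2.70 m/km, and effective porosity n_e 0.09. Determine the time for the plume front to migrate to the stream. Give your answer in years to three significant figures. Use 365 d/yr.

q = Ki = 10.7 × 0.0027 = 0.02889 m/d
Average linear velocity = 0.02889 / 0.09 = 0.3210 m/d
L = 8.52 km = 8520 m
t = L / v = 8520 / 0.3210 = 26540 d
   = 26540 / 365 = 72.7 yr

72.7 years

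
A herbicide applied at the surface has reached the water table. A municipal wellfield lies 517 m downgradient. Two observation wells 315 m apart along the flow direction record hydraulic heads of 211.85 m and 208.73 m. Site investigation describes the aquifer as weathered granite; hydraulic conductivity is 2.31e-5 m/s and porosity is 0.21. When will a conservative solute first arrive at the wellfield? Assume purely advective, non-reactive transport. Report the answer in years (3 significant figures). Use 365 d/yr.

Hydraulic gradient i = (211.85 − 208.73) / 315 = 3.12 / 315 = 0.009905
K = 2.31e-5 m/s × 86400 s/d = 1.996 m/d
Specific discharge q = 1.996 × 0.009905 = 0.01977 m/d
v = Ki/n = 1.996·0.009905/0.21 = 0.09413 m/d
t = L / v = 517 / 0.09413 = 5492 d
   = 5492 / 365 = 15.0 yr

15.0 years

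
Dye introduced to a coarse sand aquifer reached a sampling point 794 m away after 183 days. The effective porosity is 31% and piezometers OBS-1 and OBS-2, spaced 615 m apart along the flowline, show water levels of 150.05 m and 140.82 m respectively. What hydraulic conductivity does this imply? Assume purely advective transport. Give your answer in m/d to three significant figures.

Hydraulic gradient i = (150.05 − 140.82) / 615 = 9.23 / 615 = 0.01501
v = L / t = 794 / 183 = 4.339 m/d
K = v · n / i = 4.339 × 0.31 / 0.01501 = 89.6 m/d

89.6 m/d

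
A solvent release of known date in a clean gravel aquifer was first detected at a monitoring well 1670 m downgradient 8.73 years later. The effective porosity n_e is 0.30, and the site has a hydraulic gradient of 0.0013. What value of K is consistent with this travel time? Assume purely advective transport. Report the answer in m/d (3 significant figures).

121 m/d

t = 8.73 years = 3186 d
v = L / t = 1670 / 3186 = 0.5241 m/d
K = v · n / i = 0.5241 × 0.30 / 0.0013 = 121 m/d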